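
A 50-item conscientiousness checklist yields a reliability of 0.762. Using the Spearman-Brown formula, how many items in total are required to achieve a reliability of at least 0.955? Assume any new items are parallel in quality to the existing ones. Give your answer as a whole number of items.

332

n = 0.955(1 − 0.762) / [0.762(1 − 0.955)]
  = 0.227290 / 0.034290 = 6.6285
6.6285 × 50 = 331.43 → 332 items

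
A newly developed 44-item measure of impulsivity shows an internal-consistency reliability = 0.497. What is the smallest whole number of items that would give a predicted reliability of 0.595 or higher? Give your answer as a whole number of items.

Spearman-Brown solved for the length factor n:
n = r_target (1 − r_old) / [ r_old (1 − r_target) ]
n = 0.595 × (1 − 0.497) / [ 0.497 × (1 − 0.595) ]
  = 0.299285 / 0.201285 = 1.4869
1.4869 × 44 = 65.42 → 66 items

66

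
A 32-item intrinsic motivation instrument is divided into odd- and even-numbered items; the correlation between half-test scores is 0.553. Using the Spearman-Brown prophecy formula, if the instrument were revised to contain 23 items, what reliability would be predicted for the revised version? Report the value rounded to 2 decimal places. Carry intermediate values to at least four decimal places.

Full-test reliability from the split-half r: r_full = 2(0.553)/(1 + 0.553) = 0.7122
Then adjust to 23 items: n = 23/32 = 0.7188
r_new = n·r_full / (1 + (n − 1)·r_full) = 0.5119 / 0.7997 ≈ 0.6401

0.64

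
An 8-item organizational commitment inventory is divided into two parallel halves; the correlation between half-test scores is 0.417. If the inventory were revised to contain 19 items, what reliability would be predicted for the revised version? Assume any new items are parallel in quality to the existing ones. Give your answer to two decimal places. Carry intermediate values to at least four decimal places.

Full-test reliability from the split-half r: r_full = 2(0.417)/(1 + 0.417) = 0.5886
Then adjust to 19 items: n = 19/8 = 2.3750
r_new = n·r_full / (1 + (n − 1)·r_full) = 1.3979 / 1.8093 ≈ 0.7726

0.77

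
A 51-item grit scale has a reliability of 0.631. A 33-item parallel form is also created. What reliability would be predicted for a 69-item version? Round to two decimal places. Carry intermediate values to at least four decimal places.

0.70

The 33-item form is not needed; work directly from the 51-item form with n = 69/51 = 1.3529.
r_{69} = n·r / (1 + (n − 1)·r) = 0.8537 / 1.2227 ≈ 0.6982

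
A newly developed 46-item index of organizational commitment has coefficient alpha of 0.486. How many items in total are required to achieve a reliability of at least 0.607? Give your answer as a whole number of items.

76

Spearman-Brown solved for the length factor n:
n = r_target (1 − r_old) / [ r_old (1 − r_target) ]
n = 0.607(1 − 0.486) / [0.486(1 − 0.607)]
  = 0.311998 / 0.190998 = 1.6335
1.6335 × 46 = 75.14 → 76 items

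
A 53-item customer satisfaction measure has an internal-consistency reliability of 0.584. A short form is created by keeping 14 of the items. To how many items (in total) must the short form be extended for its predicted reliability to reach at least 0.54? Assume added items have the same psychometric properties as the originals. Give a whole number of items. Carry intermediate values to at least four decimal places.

First, r for the 14-item form: n = 14/53 = 0.2642, so r_14 = 0.2642·0.584/(1 + (0.2642 − 1)·0.584) = 0.2706
Then solve for n' with r_old = 0.2706, r_target = 0.54: n' = 0.54(1 − 0.2706)/[0.2706(1 − 0.54)] = 3.1643
Items = 3.1643 × 14 ≈ 44.30 → 45

45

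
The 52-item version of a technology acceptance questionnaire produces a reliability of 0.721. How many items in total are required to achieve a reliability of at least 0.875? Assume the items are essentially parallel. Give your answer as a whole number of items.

Rearranging the Spearman-Brown formula for n,
n = r_target (1 − r_old) / [ r_old (1 − r_target) ]
n = 0.875 × (1 − 0.721) / [ 0.721 × (1 − 0.875) ]
n = 0.244125 / 0.090125 ≈ 2.7087
Items needed = n × 52 = 2.7087 × 52 ≈ 140.85 → round up to 141

141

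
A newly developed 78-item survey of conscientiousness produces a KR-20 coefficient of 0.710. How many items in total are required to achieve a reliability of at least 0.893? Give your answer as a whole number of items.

266

n = 0.893 × (1 − 0.710) / [ 0.710 × (1 − 0.893) ]
  = 0.258970 / 0.075970 = 3.4088
Items needed = n × 78 = 3.4088 × 78 ≈ 265.89 → round up to 266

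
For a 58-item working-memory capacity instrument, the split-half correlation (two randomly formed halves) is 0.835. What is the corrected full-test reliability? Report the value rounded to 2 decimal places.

0.91

The full test is twice the length of either half (n = 2).
r_full = 2(0.835) / (1 + 0.835)
r_full = 1.6700 / 1.8350 ≈ 0.9101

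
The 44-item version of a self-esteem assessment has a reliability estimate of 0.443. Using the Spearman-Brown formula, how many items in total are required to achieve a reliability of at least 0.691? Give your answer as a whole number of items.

124

Rearranging the Spearman-Brown formula for n,
n = r_target (1 − r_old) / [ r_old (1 − r_target) ]
n = 0.691 × (1 − 0.443) / [ 0.443 × (1 − 0.691) ]
  = 0.384887 / 0.136887 = 2.8117
2.8117 × 44 = 123.71 → 124 items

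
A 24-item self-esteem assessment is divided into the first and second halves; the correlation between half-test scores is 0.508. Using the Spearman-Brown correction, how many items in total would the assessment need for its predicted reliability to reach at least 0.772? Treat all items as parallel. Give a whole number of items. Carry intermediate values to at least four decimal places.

40

r_full = 2(0.508)/(1 + 0.508) = 0.6737
Solve Spearman-Brown for n: n = 0.772(1 − 0.6737) / [0.6737(1 − 0.772)] = 1.6400
Required items = 1.6400 × 24 = 39.36, so 40 items.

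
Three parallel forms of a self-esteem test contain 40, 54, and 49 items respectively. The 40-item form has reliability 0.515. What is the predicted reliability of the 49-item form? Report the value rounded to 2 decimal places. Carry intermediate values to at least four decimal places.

0.57

The 54-item form is not needed; work directly from the 40-item form with n = 49/40 = 1.2250.
r_{49} = n·r / (1 + (n − 1)·r) = 0.6309 / 1.1159 ≈ 0.5654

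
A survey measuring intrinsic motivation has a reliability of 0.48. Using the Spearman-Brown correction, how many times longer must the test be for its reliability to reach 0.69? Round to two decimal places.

2.41

Invert Spearman-Brown to solve for n:
n = r*(1 − r) / [ r (1 − r*) ]
n = 0.69 × (1 − 0.48) / [ 0.48 × (1 − 0.69) ]
n = 0.3588 / 0.1488 ≈ 2.4113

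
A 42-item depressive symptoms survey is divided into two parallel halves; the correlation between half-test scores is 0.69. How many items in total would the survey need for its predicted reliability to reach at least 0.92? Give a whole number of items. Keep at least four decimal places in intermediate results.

Corrected full-test reliability: r_full = 2 × 0.69 / (1 + 0.69) ≈ 0.8166
n = r_tgt(1 − r_full) / [r_full(1 − r_tgt)] = 0.92 × 0.1834 / (0.8166 × 0.08) ≈ 2.5828
Required items = 2.5828 × 42 = 108.48, so 109 items.

109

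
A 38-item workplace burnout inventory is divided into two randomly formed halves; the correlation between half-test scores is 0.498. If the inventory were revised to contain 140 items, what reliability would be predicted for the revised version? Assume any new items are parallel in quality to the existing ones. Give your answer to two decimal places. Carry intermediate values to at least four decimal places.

First correct the split-half correlation to full-test reliability: r_full = 2 × 0.498 / (1 + 0.498) ≈ 0.6649
Length factor from 38 to 140 items: n = 140/38 = 3.6842
r_new = n·r_full / (1 + (n − 1)·r_full) = 2.4496 / 2.7847 ≈ 0.8797

0.88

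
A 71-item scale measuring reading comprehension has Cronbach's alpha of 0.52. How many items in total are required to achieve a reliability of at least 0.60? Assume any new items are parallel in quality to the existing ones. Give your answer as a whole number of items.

99

Spearman-Brown solved for the length factor n:
n = r*(1 − r) / [ r (1 − r*) ]
n = 0.60(1 − 0.52) / [0.52(1 − 0.60)]
  = 0.2880 / 0.2080 = 1.3846
1.3846 × 71 = 98.31 → 99 items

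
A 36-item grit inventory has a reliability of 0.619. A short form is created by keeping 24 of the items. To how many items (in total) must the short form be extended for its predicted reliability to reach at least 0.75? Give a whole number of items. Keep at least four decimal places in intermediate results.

Short-form reliability: n = 24/36 = 0.6667; r_24 = n·r/(1+(n−1)r) ≈ 0.5200
Then solve for n' with r_old = 0.5200, r_target = 0.75: n' = 0.75(1 − 0.5200)/[0.5200(1 − 0.75)] = 2.7692
Items = 2.7692 × 24 ≈ 66.46 → 67

67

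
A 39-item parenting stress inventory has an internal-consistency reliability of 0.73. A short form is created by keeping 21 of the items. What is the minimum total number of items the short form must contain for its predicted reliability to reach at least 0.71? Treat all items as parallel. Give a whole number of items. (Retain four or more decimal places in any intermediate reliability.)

36

Short-form reliability: n = 21/39 = 0.5385; r_21 = n·r/(1+(n−1)r) ≈ 0.5928
Then solve for n' with r_old = 0.5928, r_target = 0.71: n' = 0.71(1 − 0.5928)/[0.5928(1 − 0.71)] = 1.6817
Items = 1.6817 × 21 ≈ 35.32 → 36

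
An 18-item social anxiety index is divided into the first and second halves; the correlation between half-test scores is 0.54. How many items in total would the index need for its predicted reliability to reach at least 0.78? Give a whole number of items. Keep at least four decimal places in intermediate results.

28

r_full = 2(0.54)/(1 + 0.54) = 0.7013
Solve Spearman-Brown for n: n = 0.78(1 − 0.7013) / [0.7013(1 − 0.78)] = 1.5101
Items = 1.5101 × 18 ≈ 27.18 → 28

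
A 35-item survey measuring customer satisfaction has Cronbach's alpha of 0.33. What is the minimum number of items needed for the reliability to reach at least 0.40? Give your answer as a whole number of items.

Invert Spearman-Brown to solve for n:
n = r_target (1 − r_old) / [ r_old (1 − r_target) ]
n = 0.40(1 − 0.33) / [0.33(1 − 0.40)]
n = 0.2680 / 0.1980 ≈ 1.3535
So the test needs 1.3535 × 35 ≈ 47.37 items; rounding up, 48.

48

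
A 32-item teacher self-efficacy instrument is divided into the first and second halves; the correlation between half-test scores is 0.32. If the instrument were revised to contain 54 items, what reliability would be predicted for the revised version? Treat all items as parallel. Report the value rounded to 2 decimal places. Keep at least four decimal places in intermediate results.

0.61

Full-test reliability from the split-half r: r_full = 2(0.32)/(1 + 0.32) = 0.4848
Length factor from 32 to 54 items: n = 54/32 = 1.6875
r_new = n·r_full / (1 + (n − 1)·r_full) = 0.8181 / 1.3333 ≈ 0.6136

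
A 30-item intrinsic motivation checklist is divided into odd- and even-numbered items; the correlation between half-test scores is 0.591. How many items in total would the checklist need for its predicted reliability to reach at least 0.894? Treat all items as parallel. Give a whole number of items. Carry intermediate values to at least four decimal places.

88

r_full = 2(0.591)/(1 + 0.591) = 0.7429
Solve Spearman-Brown for n: n = 0.894(1 − 0.7429) / [0.7429(1 − 0.894)] = 2.9188
Required items = 2.9188 × 30 = 87.56, so 88 items.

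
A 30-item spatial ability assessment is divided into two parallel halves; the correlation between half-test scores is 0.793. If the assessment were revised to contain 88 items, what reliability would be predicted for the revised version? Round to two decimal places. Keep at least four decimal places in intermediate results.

Spearman-Brown correction (n = 2): r_full = 2·0.793/(1 + 0.793) = 0.8846
Length factor from 30 to 88 items: n = 88/30 = 2.9333
r_new = n·r_full / (1 + (n − 1)·r_full) = 2.5948 / 2.7102 ≈ 0.9574

0.96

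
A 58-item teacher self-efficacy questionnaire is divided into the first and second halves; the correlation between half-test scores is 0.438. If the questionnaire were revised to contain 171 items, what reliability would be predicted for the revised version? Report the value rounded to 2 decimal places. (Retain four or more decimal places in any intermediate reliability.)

Spearman-Brown correction (n = 2): r_full = 2·0.438/(1 + 0.438) = 0.6092
Length factor from 58 to 171 items: n = 171/58 = 2.9483
r_new = n·r_full / (1 + (n − 1)·r_full) = 1.7961 / 2.1869 ≈ 0.8213

0.82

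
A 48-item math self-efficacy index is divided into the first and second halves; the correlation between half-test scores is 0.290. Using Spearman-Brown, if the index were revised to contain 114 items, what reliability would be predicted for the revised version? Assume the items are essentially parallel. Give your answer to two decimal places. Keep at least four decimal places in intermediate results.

0.66

Spearman-Brown correction (n = 2): r_full = 2·0.290/(1 + 0.290) = 0.4496
Then adjust to 114 items: n = 114/48 = 2.3750
r_new = n·r_full / (1 + (n − 1)·r_full) = 1.0678 / 1.6182 ≈ 0.6599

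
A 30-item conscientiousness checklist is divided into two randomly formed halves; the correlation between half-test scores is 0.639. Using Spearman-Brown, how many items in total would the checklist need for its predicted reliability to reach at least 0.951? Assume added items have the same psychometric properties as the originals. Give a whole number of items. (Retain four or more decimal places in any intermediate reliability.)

r_full = 2(0.639)/(1 + 0.639) = 0.7797
Solve Spearman-Brown for n: n = 0.951(1 − 0.7797) / [0.7797(1 − 0.951)] = 5.4837
Required items = 5.4837 × 30 = 164.51, so 165 items.

165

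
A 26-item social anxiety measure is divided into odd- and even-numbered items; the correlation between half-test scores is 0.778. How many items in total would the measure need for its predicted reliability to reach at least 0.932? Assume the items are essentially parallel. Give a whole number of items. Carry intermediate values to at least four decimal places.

51

r_full = 2(0.778)/(1 + 0.778) = 0.8751
Solve Spearman-Brown for n: n = 0.932(1 − 0.8751) / [0.8751(1 − 0.932)] = 1.9562
Items = 1.9562 × 26 ≈ 50.86 → 51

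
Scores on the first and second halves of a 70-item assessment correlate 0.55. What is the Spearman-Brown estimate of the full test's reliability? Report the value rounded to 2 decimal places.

0.71

Each half is half the length of the full test, so the full test is n = 2 times a half.
r_full = 2r_hh / (1 + r_hh) = 2 × 0.55 / (1 + 0.55)
       = 1.1000 / 1.5500 = 0.7097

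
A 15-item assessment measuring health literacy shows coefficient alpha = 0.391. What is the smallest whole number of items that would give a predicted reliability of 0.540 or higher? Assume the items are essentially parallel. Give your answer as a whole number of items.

28

Invert Spearman-Brown to solve for n:
n = r_target (1 − r_old) / [ r_old (1 − r_target) ]
n = 0.540(1 − 0.391) / [0.391(1 − 0.540)]
n = 0.328860 / 0.179860 ≈ 1.8284
Items needed = n × 15 = 1.8284 × 15 ≈ 27.43 → round up to 28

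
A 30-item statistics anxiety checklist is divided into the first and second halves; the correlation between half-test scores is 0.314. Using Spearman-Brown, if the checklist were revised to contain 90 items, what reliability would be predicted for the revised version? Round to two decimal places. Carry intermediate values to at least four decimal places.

0.73

First correct the split-half correlation to full-test reliability: r_full = 2 × 0.314 / (1 + 0.314) ≈ 0.4779
Length factor from 30 to 90 items: n = 90/30 = 3.0000
r_new = n·r_full / (1 + (n − 1)·r_full) = 1.4337 / 1.9558 ≈ 0.7331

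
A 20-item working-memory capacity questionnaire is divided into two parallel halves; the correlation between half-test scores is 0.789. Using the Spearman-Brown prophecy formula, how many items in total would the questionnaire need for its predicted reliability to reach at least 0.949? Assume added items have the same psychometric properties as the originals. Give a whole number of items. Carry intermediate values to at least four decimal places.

Corrected full-test reliability: r_full = 2 × 0.789 / (1 + 0.789) ≈ 0.8821
n = r_tgt(1 − r_full) / [r_full(1 − r_tgt)] = 0.949 × 0.1179 / (0.8821 × 0.051) ≈ 2.4871
Required items = 2.4871 × 20 = 49.74, so 50 items.

50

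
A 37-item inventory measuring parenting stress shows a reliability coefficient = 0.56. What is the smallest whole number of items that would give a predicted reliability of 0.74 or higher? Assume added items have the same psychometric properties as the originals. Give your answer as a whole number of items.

Spearman-Brown solved for the length factor n:
n = r_target (1 − r_old) / [ r_old (1 − r_target) ]
n = 0.74(1 − 0.56) / [0.56(1 − 0.74)]
  = 0.3256 / 0.1456 = 2.2363
2.2363 × 37 = 82.74 → 83 items

83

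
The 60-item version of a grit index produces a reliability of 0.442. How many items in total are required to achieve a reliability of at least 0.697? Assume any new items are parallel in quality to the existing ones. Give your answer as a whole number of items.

175

n = 0.697(1 − 0.442) / [0.442(1 − 0.697)]
  = 0.388926 / 0.133926 = 2.9040
Items needed = n × 60 = 2.9040 × 60 ≈ 174.24 → round up to 175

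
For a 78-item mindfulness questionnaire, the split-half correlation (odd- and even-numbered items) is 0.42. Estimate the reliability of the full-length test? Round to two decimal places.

r_full = 2r_hh / (1 + r_hh) = 2 × 0.42 / (1 + 0.42)
r_full = 0.8400 / 1.4200 ≈ 0.5915

0.59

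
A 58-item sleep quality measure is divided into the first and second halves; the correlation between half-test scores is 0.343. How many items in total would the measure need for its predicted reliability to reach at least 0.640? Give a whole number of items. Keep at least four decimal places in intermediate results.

99

Corrected full-test reliability: r_full = 2 × 0.343 / (1 + 0.343) ≈ 0.5108
Solve Spearman-Brown for n: n = 0.640(1 − 0.5108) / [0.5108(1 − 0.640)] = 1.7026
Required items = 1.7026 × 58 = 98.75, so 99 items.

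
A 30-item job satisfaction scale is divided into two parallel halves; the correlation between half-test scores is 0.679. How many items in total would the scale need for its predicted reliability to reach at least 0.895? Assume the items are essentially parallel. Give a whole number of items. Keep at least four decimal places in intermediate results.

61

r_full = 2(0.679)/(1 + 0.679) = 0.8088
Solve Spearman-Brown for n: n = 0.895(1 − 0.8088) / [0.8088(1 − 0.895)] = 2.0150
Required items = 2.0150 × 30 = 60.45, so 61 items.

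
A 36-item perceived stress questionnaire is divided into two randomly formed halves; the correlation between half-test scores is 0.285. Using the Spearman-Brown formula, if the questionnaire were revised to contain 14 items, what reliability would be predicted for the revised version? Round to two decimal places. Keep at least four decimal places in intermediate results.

0.24

Full-test reliability from the split-half r: r_full = 2(0.285)/(1 + 0.285) = 0.4436
Length factor from 36 to 14 items: n = 14/36 = 0.3889
r_new = n·r_full / (1 + (n − 1)·r_full) = 0.1725 / 0.7289 ≈ 0.2367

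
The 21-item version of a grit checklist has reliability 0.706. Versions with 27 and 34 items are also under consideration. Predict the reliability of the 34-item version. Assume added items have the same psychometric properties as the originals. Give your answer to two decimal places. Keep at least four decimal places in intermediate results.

0.80

Only the ratio of lengths matters: n = 34/21 = 1.6190
r_{34} = n·r / (1 + (n − 1)·r) = 1.1430 / 1.4370 ≈ 0.7954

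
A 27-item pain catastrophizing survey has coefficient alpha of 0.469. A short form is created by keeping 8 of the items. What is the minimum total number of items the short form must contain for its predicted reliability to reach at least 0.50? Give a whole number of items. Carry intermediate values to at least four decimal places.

First, r for the 8-item form: n = 8/27 = 0.2963, so r_8 = 0.2963·0.469/(1 + (0.2963 − 1)·0.469) = 0.2074
Length factor from the short form to reach 0.50: n' = 0.50(1 − 0.2074) / [0.2074(1 − 0.50)] ≈ 3.8216
Items = 3.8216 × 8 ≈ 30.57 → 31

31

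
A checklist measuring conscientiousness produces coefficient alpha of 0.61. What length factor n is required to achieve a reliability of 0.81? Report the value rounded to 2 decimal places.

2.73

Rearranging the Spearman-Brown formula for n,
n = r*(1 − r) / [ r (1 − r*) ]
n = 0.81(1 − 0.61) / [0.61(1 − 0.81)]
  = 0.3159 / 0.1159 = 2.7256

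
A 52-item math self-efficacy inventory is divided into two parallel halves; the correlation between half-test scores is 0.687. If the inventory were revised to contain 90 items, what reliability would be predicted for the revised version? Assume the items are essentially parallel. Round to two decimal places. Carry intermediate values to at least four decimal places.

0.88

Spearman-Brown correction (n = 2): r_full = 2·0.687/(1 + 0.687) = 0.8145
Length factor from 52 to 90 items: n = 90/52 = 1.7308
r_new = n·r_full / (1 + (n − 1)·r_full) = 1.4097 / 1.5952 ≈ 0.8837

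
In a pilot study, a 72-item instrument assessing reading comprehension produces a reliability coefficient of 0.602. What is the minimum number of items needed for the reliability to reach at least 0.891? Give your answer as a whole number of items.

390

Spearman-Brown solved for the length factor n:
n = r*(1 − r) / [ r (1 − r*) ]
n = 0.891(1 − 0.602) / [0.602(1 − 0.891)]
  = 0.354618 / 0.065618 = 5.4043
So the test needs 5.4043 × 72 ≈ 389.11 items; rounding up, 390.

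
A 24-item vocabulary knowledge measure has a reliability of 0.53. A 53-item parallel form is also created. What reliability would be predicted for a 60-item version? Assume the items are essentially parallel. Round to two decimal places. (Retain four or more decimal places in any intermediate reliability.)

The 53-item form is not needed; work directly from the 24-item form with n = 60/24 = 2.5000.
r_{60} = n·r / (1 + (n − 1)·r) = 1.3250 / 1.7950 ≈ 0.7382

0.74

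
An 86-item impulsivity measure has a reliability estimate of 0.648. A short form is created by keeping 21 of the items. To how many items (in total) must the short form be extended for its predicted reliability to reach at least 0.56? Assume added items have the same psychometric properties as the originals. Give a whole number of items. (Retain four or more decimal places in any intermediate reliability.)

60

Short-form reliability: n = 21/86 = 0.2442; r_21 = n·r/(1+(n−1)r) ≈ 0.3101
Then solve for n' with r_old = 0.3101, r_target = 0.56: n' = 0.56(1 − 0.3101)/[0.3101(1 − 0.56)] = 2.8315
Items = 2.8315 × 21 ≈ 59.46 → 60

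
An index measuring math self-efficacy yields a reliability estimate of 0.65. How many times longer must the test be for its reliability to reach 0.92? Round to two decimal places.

Invert Spearman-Brown to solve for n:
n = r*(1 − r) / [ r (1 − r*) ]
n = 0.92 × (1 − 0.65) / [ 0.65 × (1 − 0.92) ]
  = 0.3220 / 0.0520 = 6.1923

6.19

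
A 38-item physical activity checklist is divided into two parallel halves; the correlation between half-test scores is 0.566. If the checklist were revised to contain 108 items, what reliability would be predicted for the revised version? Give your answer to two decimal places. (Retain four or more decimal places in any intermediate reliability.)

0.88

First correct the split-half correlation to full-test reliability: r_full = 2 × 0.566 / (1 + 0.566) ≈ 0.7229
Length factor from 38 to 108 items: n = 108/38 = 2.8421
r_new = n·r_full / (1 + (n − 1)·r_full) = 2.0546 / 2.3317 ≈ 0.8812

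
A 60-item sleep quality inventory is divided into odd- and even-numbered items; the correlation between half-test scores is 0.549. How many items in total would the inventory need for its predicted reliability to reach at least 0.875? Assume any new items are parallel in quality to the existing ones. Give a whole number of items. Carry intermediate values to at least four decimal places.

173

Corrected full-test reliability: r_full = 2 × 0.549 / (1 + 0.549) ≈ 0.7088
Solve Spearman-Brown for n: n = 0.875(1 − 0.7088) / [0.7088(1 − 0.875)] = 2.8758
Required items = 2.8758 × 60 = 172.55, so 173 items.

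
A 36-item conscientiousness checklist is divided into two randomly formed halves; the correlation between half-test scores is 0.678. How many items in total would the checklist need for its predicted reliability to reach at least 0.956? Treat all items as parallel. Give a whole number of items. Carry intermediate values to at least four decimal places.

Corrected full-test reliability: r_full = 2 × 0.678 / (1 + 0.678) ≈ 0.8081
Solve Spearman-Brown for n: n = 0.956(1 − 0.8081) / [0.8081(1 − 0.956)] = 5.1596
Items = 5.1596 × 36 ≈ 185.75 → 186

186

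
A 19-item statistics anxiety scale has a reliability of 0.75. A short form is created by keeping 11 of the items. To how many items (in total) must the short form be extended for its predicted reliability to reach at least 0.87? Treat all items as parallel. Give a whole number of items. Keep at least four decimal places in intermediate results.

First, r for the 11-item form: n = 11/19 = 0.5789, so r_11 = 0.5789·0.75/(1 + (0.5789 − 1)·0.75) = 0.6346
Then solve for n' with r_old = 0.6346, r_target = 0.87: n' = 0.87(1 − 0.6346)/[0.6346(1 − 0.87)] = 3.8534
Total items = 3.8534 × 11 = 42.39, rounded up to 43.

43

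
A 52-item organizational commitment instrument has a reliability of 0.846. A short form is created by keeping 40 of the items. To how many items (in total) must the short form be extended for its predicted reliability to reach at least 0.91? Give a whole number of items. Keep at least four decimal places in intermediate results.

Short-form reliability: n = 40/52 = 0.7692; r_40 = n·r/(1+(n−1)r) ≈ 0.8086
Length factor from the short form to reach 0.91: n' = 0.91(1 − 0.8086) / [0.8086(1 − 0.91)] ≈ 2.3934
Total items = 2.3934 × 40 = 95.74, rounded up to 96.

96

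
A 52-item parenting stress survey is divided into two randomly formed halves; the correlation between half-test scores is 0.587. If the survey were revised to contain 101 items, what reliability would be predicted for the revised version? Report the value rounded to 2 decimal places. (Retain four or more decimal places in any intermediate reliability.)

First correct the split-half correlation to full-test reliability: r_full = 2 × 0.587 / (1 + 0.587) ≈ 0.7398
Length factor from 52 to 101 items: n = 101/52 = 1.9423
r_new = n·r_full / (1 + (n − 1)·r_full) = 1.4369 / 1.6971 ≈ 0.8467

0.85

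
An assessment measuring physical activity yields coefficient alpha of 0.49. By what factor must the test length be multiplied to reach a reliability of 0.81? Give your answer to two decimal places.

Rearranging the Spearman-Brown formula for n,
n = r_target (1 − r_old) / [ r_old (1 − r_target) ]
n = 0.81 × (1 − 0.49) / [ 0.49 × (1 − 0.81) ]
n = 0.4131 / 0.0931 ≈ 4.4372

4.44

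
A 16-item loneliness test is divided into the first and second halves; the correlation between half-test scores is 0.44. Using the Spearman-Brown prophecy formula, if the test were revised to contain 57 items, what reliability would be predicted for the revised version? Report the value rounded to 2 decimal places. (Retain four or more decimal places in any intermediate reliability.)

First correct the split-half correlation to full-test reliability: r_full = 2 × 0.44 / (1 + 0.44) ≈ 0.6111
Then adjust to 57 items: n = 57/16 = 3.5625
r_new = n·r_full / (1 + (n − 1)·r_full) = 2.1770 / 2.5659 ≈ 0.8484

0.85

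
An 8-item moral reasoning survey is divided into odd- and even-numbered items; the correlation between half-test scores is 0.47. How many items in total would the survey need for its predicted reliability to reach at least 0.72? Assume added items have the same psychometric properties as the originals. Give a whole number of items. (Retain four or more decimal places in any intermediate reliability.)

Corrected full-test reliability: r_full = 2 × 0.47 / (1 + 0.47) ≈ 0.6395
n = r_tgt(1 − r_full) / [r_full(1 − r_tgt)] = 0.72 × 0.3605 / (0.6395 × 0.28) ≈ 1.4496
Items = 1.4496 × 8 ≈ 11.60 → 12

12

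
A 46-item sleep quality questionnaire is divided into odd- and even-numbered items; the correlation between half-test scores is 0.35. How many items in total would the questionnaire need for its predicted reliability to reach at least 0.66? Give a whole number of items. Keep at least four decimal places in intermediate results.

r_full = 2(0.35)/(1 + 0.35) = 0.5185
n = r_tgt(1 − r_full) / [r_full(1 − r_tgt)] = 0.66 × 0.4815 / (0.5185 × 0.34) ≈ 1.8027
Items = 1.8027 × 46 ≈ 82.92 → 83

83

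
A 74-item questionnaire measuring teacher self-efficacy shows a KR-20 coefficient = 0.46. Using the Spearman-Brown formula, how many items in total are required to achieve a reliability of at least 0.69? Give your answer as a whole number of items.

n = [0.69 × 0.54] / [0.46 × 0.31]
  = 0.3726 / 0.1426 = 2.6129
So the test needs 2.6129 × 74 ≈ 193.35 items; rounding up, 194.

194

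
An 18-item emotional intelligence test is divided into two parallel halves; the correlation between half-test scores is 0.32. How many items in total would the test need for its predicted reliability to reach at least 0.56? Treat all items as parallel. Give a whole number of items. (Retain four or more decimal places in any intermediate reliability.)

r_full = 2(0.32)/(1 + 0.32) = 0.4848
Solve Spearman-Brown for n: n = 0.56(1 − 0.4848) / [0.4848(1 − 0.56)] = 1.3525
Items = 1.3525 × 18 ≈ 24.34 → 25

25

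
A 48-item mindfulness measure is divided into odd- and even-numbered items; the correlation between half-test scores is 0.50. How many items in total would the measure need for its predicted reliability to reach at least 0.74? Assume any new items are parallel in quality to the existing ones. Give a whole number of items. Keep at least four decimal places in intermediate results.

69

r_full = 2(0.50)/(1 + 0.50) = 0.6667
n = r_tgt(1 − r_full) / [r_full(1 − r_tgt)] = 0.74 × 0.3333 / (0.6667 × 0.26) ≈ 1.4229
Required items = 1.4229 × 48 = 68.30, so 69 items.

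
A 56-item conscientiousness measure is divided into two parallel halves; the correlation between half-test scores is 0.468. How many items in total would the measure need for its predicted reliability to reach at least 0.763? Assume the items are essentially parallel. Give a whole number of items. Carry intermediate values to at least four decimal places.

103

r_full = 2(0.468)/(1 + 0.468) = 0.6376
n = r_tgt(1 − r_full) / [r_full(1 − r_tgt)] = 0.763 × 0.3624 / (0.6376 × 0.237) ≈ 1.8299
Items = 1.8299 × 56 ≈ 102.47 → 103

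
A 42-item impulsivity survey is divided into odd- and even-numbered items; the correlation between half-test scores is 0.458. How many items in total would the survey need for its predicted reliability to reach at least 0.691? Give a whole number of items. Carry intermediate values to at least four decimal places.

Corrected full-test reliability: r_full = 2 × 0.458 / (1 + 0.458) ≈ 0.6283
n = r_tgt(1 − r_full) / [r_full(1 − r_tgt)] = 0.691 × 0.3717 / (0.6283 × 0.309) ≈ 1.3230
Required items = 1.3230 × 42 = 55.57, so 56 items.

56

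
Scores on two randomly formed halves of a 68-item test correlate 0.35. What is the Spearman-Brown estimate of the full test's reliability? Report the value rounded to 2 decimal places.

Apply the Spearman-Brown correction with n = 2:
r_full = 2(0.35) / (1 + 0.35)
r_full = 0.7000 / 1.3500 ≈ 0.5185

0.52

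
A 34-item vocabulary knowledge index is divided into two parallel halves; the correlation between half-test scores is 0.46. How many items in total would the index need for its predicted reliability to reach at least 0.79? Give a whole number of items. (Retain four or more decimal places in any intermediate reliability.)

Corrected full-test reliability: r_full = 2 × 0.46 / (1 + 0.46) ≈ 0.6301
n = r_tgt(1 − r_full) / [r_full(1 − r_tgt)] = 0.79 × 0.3699 / (0.6301 × 0.21) ≈ 2.2084
Items = 2.2084 × 34 ≈ 75.09 → 76

76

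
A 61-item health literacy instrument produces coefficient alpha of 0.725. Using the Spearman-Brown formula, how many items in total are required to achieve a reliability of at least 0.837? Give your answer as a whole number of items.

119

Invert Spearman-Brown to solve for n:
n = r_target (1 − r_old) / [ r_old (1 − r_target) ]
n = [0.837 × 0.275] / [0.725 × 0.163]
n = 0.230175 / 0.118175 ≈ 1.9477
So the test needs 1.9477 × 61 ≈ 118.81 items; rounding up, 119.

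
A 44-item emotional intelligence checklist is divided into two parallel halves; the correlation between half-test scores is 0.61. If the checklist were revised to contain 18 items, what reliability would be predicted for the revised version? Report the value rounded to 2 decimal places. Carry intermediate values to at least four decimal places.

Full-test reliability from the split-half r: r_full = 2(0.61)/(1 + 0.61) = 0.7578
Then adjust to 18 items: n = 18/44 = 0.4091
r_new = n·r_full / (1 + (n − 1)·r_full) = 0.3100 / 0.5522 ≈ 0.5614

0.56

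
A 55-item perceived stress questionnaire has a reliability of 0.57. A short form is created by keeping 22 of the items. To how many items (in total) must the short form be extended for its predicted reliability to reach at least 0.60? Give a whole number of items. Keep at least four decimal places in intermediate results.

63

Short-form reliability: n = 22/55 = 0.4000; r_22 = n·r/(1+(n−1)r) ≈ 0.3465
Length factor from the short form to reach 0.60: n' = 0.60(1 − 0.3465) / [0.3465(1 − 0.60)] ≈ 2.8290
Total items = 2.8290 × 22 = 62.24, rounded up to 63.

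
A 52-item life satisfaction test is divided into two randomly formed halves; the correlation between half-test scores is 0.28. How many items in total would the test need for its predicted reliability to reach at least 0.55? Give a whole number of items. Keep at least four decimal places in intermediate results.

82

Corrected full-test reliability: r_full = 2 × 0.28 / (1 + 0.28) ≈ 0.4375
Solve Spearman-Brown for n: n = 0.55(1 − 0.4375) / [0.4375(1 − 0.55)] = 1.5714
Items = 1.5714 × 52 ≈ 81.71 → 82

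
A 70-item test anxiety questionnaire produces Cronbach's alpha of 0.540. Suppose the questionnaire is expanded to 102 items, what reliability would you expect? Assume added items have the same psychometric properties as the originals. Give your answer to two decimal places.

0.63

n = 102/70 = 1.4571
By Spearman-Brown, r_new = n r / (1 + (n − 1) r).
r_new = (1.4571 × 0.540) / (1 + (1.4571 − 1) × 0.540)
     = 0.7868 / 1.2468 = 0.6311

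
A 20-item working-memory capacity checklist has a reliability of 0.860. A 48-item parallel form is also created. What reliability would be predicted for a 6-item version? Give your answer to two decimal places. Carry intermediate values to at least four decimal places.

0.65

Only the ratio of lengths matters: n = 6/20 = 0.3000
r_{6} = n·r / (1 + (n − 1)·r) = 0.2580 / 0.3980 ≈ 0.6482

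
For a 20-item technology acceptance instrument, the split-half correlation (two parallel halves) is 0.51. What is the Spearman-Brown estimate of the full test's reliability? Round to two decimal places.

The full test is twice the length of either half (n = 2).
r_full = 2(0.51) / (1 + 0.51)
r_full = 1.0200 / 1.5100 ≈ 0.6755

0.68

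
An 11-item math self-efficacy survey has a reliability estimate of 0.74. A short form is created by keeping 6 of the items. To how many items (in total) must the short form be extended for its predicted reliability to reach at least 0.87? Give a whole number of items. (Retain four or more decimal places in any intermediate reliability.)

First, r for the 6-item form: n = 6/11 = 0.5455, so r_6 = 0.5455·0.74/(1 + (0.5455 − 1)·0.74) = 0.6082
Then solve for n' with r_old = 0.6082, r_target = 0.87: n' = 0.87(1 − 0.6082)/[0.6082(1 − 0.87)] = 4.3112
Total items = 4.3112 × 6 = 25.87, rounded up to 26.

26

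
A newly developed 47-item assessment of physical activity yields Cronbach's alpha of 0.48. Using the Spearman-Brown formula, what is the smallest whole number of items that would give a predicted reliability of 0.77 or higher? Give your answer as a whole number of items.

171

Rearranging the Spearman-Brown formula for n,
n = r_target (1 − r_old) / [ r_old (1 − r_target) ]
n = 0.77(1 − 0.48) / [0.48(1 − 0.77)]
n = 0.4004 / 0.1104 ≈ 3.6268
Items needed = n × 47 = 3.6268 × 47 ≈ 170.46 → round up to 171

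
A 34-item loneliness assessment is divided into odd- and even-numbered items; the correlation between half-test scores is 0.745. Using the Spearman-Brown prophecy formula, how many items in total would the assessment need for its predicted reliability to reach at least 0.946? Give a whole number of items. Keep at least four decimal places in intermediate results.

102

r_full = 2(0.745)/(1 + 0.745) = 0.8539
n = r_tgt(1 − r_full) / [r_full(1 − r_tgt)] = 0.946 × 0.1461 / (0.8539 × 0.054) ≈ 2.9974
Required items = 2.9974 × 34 = 101.91, so 102 items.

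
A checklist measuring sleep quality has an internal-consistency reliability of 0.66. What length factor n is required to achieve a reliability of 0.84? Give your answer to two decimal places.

n = 0.84(1 − 0.66) / [0.66(1 − 0.84)]
n = 0.2856 / 0.1056 ≈ 2.7045

2.70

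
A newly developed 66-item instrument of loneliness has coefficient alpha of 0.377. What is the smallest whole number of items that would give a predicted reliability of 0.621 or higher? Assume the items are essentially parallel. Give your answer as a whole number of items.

n = 0.621 × (1 − 0.377) / [ 0.377 × (1 − 0.621) ]
n = 0.386883 / 0.142883 ≈ 2.7077
Items needed = n × 66 = 2.7077 × 66 ≈ 178.71 → round up to 179

179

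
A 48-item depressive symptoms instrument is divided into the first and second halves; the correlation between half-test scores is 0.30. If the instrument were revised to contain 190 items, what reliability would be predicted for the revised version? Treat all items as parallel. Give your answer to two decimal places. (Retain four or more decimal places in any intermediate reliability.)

Spearman-Brown correction (n = 2): r_full = 2·0.30/(1 + 0.30) = 0.4615
Length factor from 48 to 190 items: n = 190/48 = 3.9583
r_new = n·r_full / (1 + (n − 1)·r_full) = 1.8268 / 2.3653 ≈ 0.7723

0.77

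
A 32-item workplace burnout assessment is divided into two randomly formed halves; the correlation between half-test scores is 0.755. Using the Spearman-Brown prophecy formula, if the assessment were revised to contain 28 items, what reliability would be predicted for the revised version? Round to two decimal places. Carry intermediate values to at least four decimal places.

0.84

First correct the split-half correlation to full-test reliability: r_full = 2 × 0.755 / (1 + 0.755) ≈ 0.8604
Length factor from 32 to 28 items: n = 28/32 = 0.8750
r_new = n·r_full / (1 + (n − 1)·r_full) = 0.7529 / 0.8924 ≈ 0.8437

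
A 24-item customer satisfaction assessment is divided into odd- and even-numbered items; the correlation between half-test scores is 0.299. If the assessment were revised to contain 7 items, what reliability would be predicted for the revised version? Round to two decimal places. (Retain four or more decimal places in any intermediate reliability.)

Full-test reliability from the split-half r: r_full = 2(0.299)/(1 + 0.299) = 0.4604
Length factor from 24 to 7 items: n = 7/24 = 0.2917
r_new = n·r_full / (1 + (n − 1)·r_full) = 0.1343 / 0.6739 ≈ 0.1993

0.20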